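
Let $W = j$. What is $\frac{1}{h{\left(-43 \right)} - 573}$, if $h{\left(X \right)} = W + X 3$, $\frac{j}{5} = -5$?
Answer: $- \frac{1}{727} \approx -0.0013755$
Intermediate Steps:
$j = -25$ ($j = 5 \left(-5\right) = -25$)
$W = -25$
$h{\left(X \right)} = -25 + 3 X$ ($h{\left(X \right)} = -25 + X 3 = -25 + 3 X$)
$\frac{1}{h{\left(-43 \right)} - 573} = \frac{1}{\left(-25 + 3 \left(-43\right)\right) - 573} = \frac{1}{\left(-25 - 129\right) - 573} = \frac{1}{-154 - 573} = \frac{1}{-727} = - \frac{1}{727}$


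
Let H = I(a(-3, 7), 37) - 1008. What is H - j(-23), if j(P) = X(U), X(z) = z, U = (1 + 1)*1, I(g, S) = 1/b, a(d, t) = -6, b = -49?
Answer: -49491/49 ≈ -1010.0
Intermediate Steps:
I(g, S) = -1/49 (I(g, S) = 1/(-49) = -1/49)
U = 2 (U = 2*1 = 2)
j(P) = 2
H = -49393/49 (H = -1/49 - 1008 = -49393/49 ≈ -1008.0)
H - j(-23) = -49393/49 - 1*2 = -49393/49 - 2 = -49491/49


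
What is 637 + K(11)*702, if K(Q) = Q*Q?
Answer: 85579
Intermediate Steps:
K(Q) = Q²
637 + K(11)*702 = 637 + 11²*702 = 637 + 121*702 = 637 + 84942 = 85579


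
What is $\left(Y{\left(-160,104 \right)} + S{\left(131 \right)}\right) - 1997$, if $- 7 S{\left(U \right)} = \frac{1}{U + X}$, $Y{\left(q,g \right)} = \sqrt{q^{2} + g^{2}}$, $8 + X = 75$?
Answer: $- \frac{2767843}{1386} + 8 \sqrt{569} \approx -1806.2$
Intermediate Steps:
$X = 67$ ($X = -8 + 75 = 67$)
$Y{\left(q,g \right)} = \sqrt{g^{2} + q^{2}}$
$S{\left(U \right)} = - \frac{1}{7 \left(67 + U\right)}$ ($S{\left(U \right)} = - \frac{1}{7 \left(U + 67\right)} = - \frac{1}{7 \left(67 + U\right)}$)
$\left(Y{\left(-160,104 \right)} + S{\left(131 \right)}\right) - 1997 = \left(\sqrt{104^{2} + \left(-160\right)^{2}} - \frac{1}{469 + 7 \cdot 131}\right) - 1997 = \left(\sqrt{10816 + 25600} - \frac{1}{469 + 917}\right) - 1997 = \left(\sqrt{36416} - \frac{1}{1386}\right) - 1997 = \left(8 \sqrt{569} - \frac{1}{1386}\right) - 1997 = \left(- \frac{1}{1386} + 8 \sqrt{569}\right) - 1997 = - \frac{2767843}{1386} + 8 \sqrt{569}$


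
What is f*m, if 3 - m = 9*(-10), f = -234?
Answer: -21762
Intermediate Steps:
m = 93 (m = 3 - 9*(-10) = 3 - 1*(-90) = 3 + 90 = 93)
f*m = -234*93 = -21762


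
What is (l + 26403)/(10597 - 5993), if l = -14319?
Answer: 3021/1151 ≈ 2.6247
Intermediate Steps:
(l + 26403)/(10597 - 5993) = (-14319 + 26403)/(10597 - 5993) = 12084/4604 = 12084*(1/4604) = 3021/1151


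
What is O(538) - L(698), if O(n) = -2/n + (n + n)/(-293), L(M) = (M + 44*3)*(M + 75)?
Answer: -50568488767/78817 ≈ -6.4159e+5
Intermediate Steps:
L(M) = (75 + M)*(132 + M) (L(M) = (M + 132)*(75 + M) = (132 + M)*(75 + M) = (75 + M)*(132 + M))
O(n) = -2/n - 2*n/293 (O(n) = -2/n + (2*n)*(-1/293) = -2/n - 2*n/293)
O(538) - L(698) = (-2/538 - 2/293*538) - (9900 + 698² + 207*698) = (-2*1/538 - 1076/293) - (9900 + 487204 + 144486) = (-1/269 - 1076/293) - 1*641590 = -289737/78817 - 641590 = -50568488767/78817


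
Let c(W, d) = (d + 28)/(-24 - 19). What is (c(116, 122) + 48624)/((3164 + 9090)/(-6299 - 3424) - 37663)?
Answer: -20327701086/15747012929 ≈ -1.2909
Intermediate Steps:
c(W, d) = -28/43 - d/43 (c(W, d) = (28 + d)/(-43) = (28 + d)*(-1/43) = -28/43 - d/43)
(c(116, 122) + 48624)/((3164 + 9090)/(-6299 - 3424) - 37663) = ((-28/43 - 1/43*122) + 48624)/((3164 + 9090)/(-6299 - 3424) - 37663) = ((-28/43 - 122/43) + 48624)/(12254/(-9723) - 37663) = (-150/43 + 48624)/(12254*(-1/9723) - 37663) = 2090682/(43*(-12254/9723 - 37663)) = 2090682/(43*(-366209603/9723)) = (2090682/43)*(-9723/366209603) = -20327701086/15747012929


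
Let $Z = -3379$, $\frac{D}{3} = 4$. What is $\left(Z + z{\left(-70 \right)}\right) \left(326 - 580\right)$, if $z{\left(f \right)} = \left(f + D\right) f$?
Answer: $-172974$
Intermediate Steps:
$D = 12$ ($D = 3 \cdot 4 = 12$)
$z{\left(f \right)} = f \left(12 + f\right)$ ($z{\left(f \right)} = \left(f + 12\right) f = \left(12 + f\right) f = f \left(12 + f\right)$)
$\left(Z + z{\left(-70 \right)}\right) \left(326 - 580\right) = \left(-3379 - 70 \left(12 - 70\right)\right) \left(326 - 580\right) = \left(-3379 - -4060\right) \left(-254\right) = \left(-3379 + 4060\right) \left(-254\right) = 681 \left(-254\right) = -172974$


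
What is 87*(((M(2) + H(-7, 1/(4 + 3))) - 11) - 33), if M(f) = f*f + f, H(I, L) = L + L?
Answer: -22968/7 ≈ -3281.1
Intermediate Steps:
H(I, L) = 2*L
M(f) = f + f**2 (M(f) = f**2 + f = f + f**2)
87*(((M(2) + H(-7, 1/(4 + 3))) - 11) - 33) = 87*(((2*(1 + 2) + 2/(4 + 3)) - 11) - 33) = 87*(((2*3 + 2/7) - 11) - 33) = 87*(((6 + 2*(1/7)) - 11) - 33) = 87*(((6 + 2/7) - 11) - 33) = 87*((44/7 - 11) - 33) = 87*(-33/7 - 33) = 87*(-264/7) = -22968/7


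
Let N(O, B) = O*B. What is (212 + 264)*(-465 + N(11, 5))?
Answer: -195160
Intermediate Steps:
N(O, B) = B*O
(212 + 264)*(-465 + N(11, 5)) = (212 + 264)*(-465 + 5*11) = 476*(-465 + 55) = 476*(-410) = -195160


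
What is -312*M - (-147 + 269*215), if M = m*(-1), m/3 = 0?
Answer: -57688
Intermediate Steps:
m = 0 (m = 3*0 = 0)
M = 0 (M = 0*(-1) = 0)
-312*M - (-147 + 269*215) = -312*0 - (-147 + 269*215) = 0 - (-147 + 57835) = 0 - 1*57688 = 0 - 57688 = -57688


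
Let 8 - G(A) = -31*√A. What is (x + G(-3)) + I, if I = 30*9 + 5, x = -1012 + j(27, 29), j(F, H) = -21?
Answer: -750 + 31*I*√3 ≈ -750.0 + 53.694*I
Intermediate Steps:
G(A) = 8 + 31*√A (G(A) = 8 - (-31)*√A = 8 + 31*√A)
x = -1033 (x = -1012 - 21 = -1033)
I = 275 (I = 270 + 5 = 275)
(x + G(-3)) + I = (-1033 + (8 + 31*√(-3))) + 275 = (-1033 + (8 + 31*(I*√3))) + 275 = (-1033 + (8 + 31*I*√3)) + 275 = (-1025 + 31*I*√3) + 275 = -750 + 31*I*√3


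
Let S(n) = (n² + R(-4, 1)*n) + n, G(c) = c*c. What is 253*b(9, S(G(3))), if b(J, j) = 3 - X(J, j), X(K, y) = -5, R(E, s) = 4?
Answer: 2024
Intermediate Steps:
G(c) = c²
S(n) = n² + 5*n (S(n) = (n² + 4*n) + n = n² + 5*n)
b(J, j) = 8 (b(J, j) = 3 - 1*(-5) = 3 + 5 = 8)
253*b(9, S(G(3))) = 253*8 = 2024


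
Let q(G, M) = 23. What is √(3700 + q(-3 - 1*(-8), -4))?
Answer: √3723 ≈ 61.016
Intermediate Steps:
√(3700 + q(-3 - 1*(-8), -4)) = √(3700 + 23) = √3723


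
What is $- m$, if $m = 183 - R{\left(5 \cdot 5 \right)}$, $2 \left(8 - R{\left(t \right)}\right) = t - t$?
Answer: $-175$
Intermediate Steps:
$R{\left(t \right)} = 8$ ($R{\left(t \right)} = 8 - \frac{t - t}{2} = 8 - 0 = 8 + 0 = 8$)
$m = 175$ ($m = 183 - 8 = 175$)
$- m = \left(-1\right) 175 = -175$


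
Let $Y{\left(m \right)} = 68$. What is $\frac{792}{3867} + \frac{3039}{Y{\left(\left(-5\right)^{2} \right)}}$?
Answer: $\frac{3935223}{87652} \approx 44.896$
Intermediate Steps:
$\frac{792}{3867} + \frac{3039}{Y{\left(\left(-5\right)^{2} \right)}} = \frac{792}{3867} + \frac{3039}{68} = 792 \cdot \frac{1}{3867} + 3039 \cdot \frac{1}{68} = \frac{264}{1289} + \frac{3039}{68} = \frac{3935223}{87652}$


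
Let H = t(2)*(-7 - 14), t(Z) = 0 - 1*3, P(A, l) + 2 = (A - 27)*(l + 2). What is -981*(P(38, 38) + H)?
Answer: -491481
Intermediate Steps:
P(A, l) = -2 + (-27 + A)*(2 + l) (P(A, l) = -2 + (A - 27)*(l + 2) = -2 + (-27 + A)*(2 + l))
t(Z) = -3 (t(Z) = 0 - 3 = -3)
H = 63 (H = -3*(-7 - 14) = -3*(-21) = 63)
-981*(P(38, 38) + H) = -981*((-56 - 27*38 + 2*38 + 38*38) + 63) = -981*((-56 - 1026 + 76 + 1444) + 63) = -981*(438 + 63) = -981*501 = -491481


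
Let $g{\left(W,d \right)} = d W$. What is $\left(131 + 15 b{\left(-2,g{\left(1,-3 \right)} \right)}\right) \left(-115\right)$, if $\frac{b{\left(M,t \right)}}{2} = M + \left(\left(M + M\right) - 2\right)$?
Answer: $12535$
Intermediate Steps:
$g{\left(W,d \right)} = W d$
$b{\left(M,t \right)} = -4 + 6 M$ ($b{\left(M,t \right)} = 2 \left(M + \left(\left(M + M\right) - 2\right)\right) = 2 \left(M + \left(2 M - 2\right)\right) = 2 \left(M + \left(-2 + 2 M\right)\right) = 2 \left(-2 + 3 M\right) = -4 + 6 M$)
$\left(131 + 15 b{\left(-2,g{\left(1,-3 \right)} \right)}\right) \left(-115\right) = \left(131 + 15 \left(-4 + 6 \left(-2\right)\right)\right) \left(-115\right) = \left(131 + 15 \left(-4 - 12\right)\right) \left(-115\right) = \left(131 + 15 \left(-16\right)\right) \left(-115\right) = \left(131 - 240\right) \left(-115\right) = \left(-109\right) \left(-115\right) = 12535$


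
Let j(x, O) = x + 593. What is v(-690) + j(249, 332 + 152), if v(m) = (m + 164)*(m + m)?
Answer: 726722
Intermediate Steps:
v(m) = 2*m*(164 + m) (v(m) = (164 + m)*(2*m) = 2*m*(164 + m))
j(x, O) = 593 + x
v(-690) + j(249, 332 + 152) = 2*(-690)*(164 - 690) + (593 + 249) = 2*(-690)*(-526) + 842 = 725880 + 842 = 726722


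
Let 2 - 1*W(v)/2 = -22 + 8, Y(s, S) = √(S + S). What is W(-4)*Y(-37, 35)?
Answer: 32*√70 ≈ 267.73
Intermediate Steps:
Y(s, S) = √2*√S (Y(s, S) = √(2*S) = √2*√S)
W(v) = 32 (W(v) = 4 - 2*(-22 + 8) = 4 - 2*(-14) = 4 + 28 = 32)
W(-4)*Y(-37, 35) = 32*(√2*√35) = 32*√70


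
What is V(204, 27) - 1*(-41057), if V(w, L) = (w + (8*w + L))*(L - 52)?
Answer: -5518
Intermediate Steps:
V(w, L) = (-52 + L)*(L + 9*w) (V(w, L) = (w + (L + 8*w))*(-52 + L) = (L + 9*w)*(-52 + L) = (-52 + L)*(L + 9*w))
V(204, 27) - 1*(-41057) = (27² - 468*204 - 52*27 + 9*27*204) - 1*(-41057) = (729 - 95472 - 1404 + 49572) + 41057 = -46575 + 41057 = -5518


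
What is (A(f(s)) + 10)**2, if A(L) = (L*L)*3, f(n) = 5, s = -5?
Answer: 7225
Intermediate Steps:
A(L) = 3*L**2 (A(L) = L**2*3 = 3*L**2)
(A(f(s)) + 10)**2 = (3*5**2 + 10)**2 = (3*25 + 10)**2 = (75 + 10)**2 = 85**2 = 7225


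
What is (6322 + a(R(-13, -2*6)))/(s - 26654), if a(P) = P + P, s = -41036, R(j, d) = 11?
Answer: -3172/33845 ≈ -0.093721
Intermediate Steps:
a(P) = 2*P
(6322 + a(R(-13, -2*6)))/(s - 26654) = (6322 + 2*11)/(-41036 - 26654) = (6322 + 22)/(-67690) = 6344*(-1/67690) = -3172/33845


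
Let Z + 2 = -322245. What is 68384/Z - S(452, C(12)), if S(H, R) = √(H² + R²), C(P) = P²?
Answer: -68384/322247 - 4*√14065 ≈ -474.60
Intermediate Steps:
Z = -322247 (Z = -2 - 322245 = -322247)
68384/Z - S(452, C(12)) = 68384/(-322247) - √(452² + (12²)²) = 68384*(-1/322247) - √(204304 + 144²) = -68384/322247 - √(204304 + 20736) = -68384/322247 - √225040 = -68384/322247 - 4*√14065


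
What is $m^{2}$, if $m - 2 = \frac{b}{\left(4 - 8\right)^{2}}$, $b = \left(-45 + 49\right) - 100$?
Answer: $16$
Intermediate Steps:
$b = -96$ ($b = 4 - 100 = -96$)
$m = -4$ ($m = 2 - \frac{96}{\left(4 - 8\right)^{2}} = 2 - \frac{96}{\left(-4\right)^{2}} = 2 - \frac{96}{16} = 2 - 6 = -4$)
$m^{2} = \left(-4\right)^{2} = 16$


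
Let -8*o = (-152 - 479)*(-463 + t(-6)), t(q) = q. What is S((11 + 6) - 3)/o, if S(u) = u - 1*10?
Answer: -32/295939 ≈ -0.00010813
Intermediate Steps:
S(u) = -10 + u (S(u) = u - 10 = -10 + u)
o = -295939/8 (o = -(-152 - 479)*(-463 - 6)/8 = -(-631)*(-469)/8 = -⅛*295939 = -295939/8 ≈ -36992.)
S((11 + 6) - 3)/o = (-10 + ((11 + 6) - 3))/(-295939/8) = (-10 + (17 - 3))*(-8/295939) = (-10 + 14)*(-8/295939) = 4*(-8/295939) = -32/295939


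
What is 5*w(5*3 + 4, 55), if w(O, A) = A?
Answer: 275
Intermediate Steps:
5*w(5*3 + 4, 55) = 5*55 = 275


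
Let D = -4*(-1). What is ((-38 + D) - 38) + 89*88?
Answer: 7760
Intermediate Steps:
D = 4
((-38 + D) - 38) + 89*88 = ((-38 + 4) - 38) + 89*88 = (-34 - 38) + 7832 = -72 + 7832 = 7760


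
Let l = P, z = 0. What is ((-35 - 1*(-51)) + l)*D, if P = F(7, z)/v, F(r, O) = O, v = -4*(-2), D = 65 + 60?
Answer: 2000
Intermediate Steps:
D = 125
v = 8
P = 0 (P = 0/8 = 0*(1/8) = 0)
l = 0
((-35 - 1*(-51)) + l)*D = ((-35 - 1*(-51)) + 0)*125 = ((-35 + 51) + 0)*125 = (16 + 0)*125 = 16*125 = 2000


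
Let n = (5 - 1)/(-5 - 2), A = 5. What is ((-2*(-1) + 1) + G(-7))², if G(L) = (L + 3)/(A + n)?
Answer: 4225/961 ≈ 4.3965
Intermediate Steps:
n = -4/7 (n = 4/(-7) = 4*(-⅐) = -4/7 ≈ -0.57143)
G(L) = 21/31 + 7*L/31 (G(L) = (L + 3)/(5 - 4/7) = (3 + L)/(31/7) = (3 + L)*(7/31) = 21/31 + 7*L/31)
((-2*(-1) + 1) + G(-7))² = ((-2*(-1) + 1) + (21/31 + (7/31)*(-7)))² = ((2 + 1) + (21/31 - 49/31))² = (3 - 28/31)² = (65/31)² = 4225/961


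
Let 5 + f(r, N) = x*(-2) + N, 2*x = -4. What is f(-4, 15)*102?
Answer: 1428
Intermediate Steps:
x = -2 (x = (1/2)*(-4) = -2)
f(r, N) = -1 + N (f(r, N) = -5 + (-2*(-2) + N) = -5 + (4 + N) = -1 + N)
f(-4, 15)*102 = (-1 + 15)*102 = 14*102 = 1428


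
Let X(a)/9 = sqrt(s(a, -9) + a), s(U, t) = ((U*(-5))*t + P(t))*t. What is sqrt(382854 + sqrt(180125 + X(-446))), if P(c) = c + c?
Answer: sqrt(382854 + sqrt(180125 + 9*sqrt(180346))) ≈ 619.10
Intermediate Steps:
P(c) = 2*c
s(U, t) = t*(2*t - 5*U*t) (s(U, t) = ((U*(-5))*t + 2*t)*t = ((-5*U)*t + 2*t)*t = (-5*U*t + 2*t)*t = (2*t - 5*U*t)*t = t*(2*t - 5*U*t))
X(a) = 9*sqrt(162 - 404*a) (X(a) = 9*sqrt((-9)**2*(2 - 5*a) + a) = 9*sqrt(81*(2 - 5*a) + a) = 9*sqrt((162 - 405*a) + a) = 9*sqrt(162 - 404*a))
sqrt(382854 + sqrt(180125 + X(-446))) = sqrt(382854 + sqrt(180125 + 9*sqrt(162 - 404*(-446)))) = sqrt(382854 + sqrt(180125 + 9*sqrt(162 + 180184))) = sqrt(382854 + sqrt(180125 + 9*sqrt(180346)))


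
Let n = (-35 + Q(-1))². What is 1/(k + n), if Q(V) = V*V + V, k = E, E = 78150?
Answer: 1/79375 ≈ 1.2598e-5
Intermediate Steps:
k = 78150
Q(V) = V + V² (Q(V) = V² + V = V + V²)
n = 1225 (n = (-35 - (1 - 1))² = (-35 - 1*0)² = (-35 + 0)² = (-35)² = 1225)
1/(k + n) = 1/(78150 + 1225) = 1/79375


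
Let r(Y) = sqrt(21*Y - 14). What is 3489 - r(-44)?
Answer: 3489 - I*sqrt(938) ≈ 3489.0 - 30.627*I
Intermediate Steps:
r(Y) = sqrt(-14 + 21*Y)
3489 - r(-44) = 3489 - sqrt(-14 + 21*(-44)) = 3489 - sqrt(-14 - 924) = 3489 - sqrt(-938) = 3489 - I*sqrt(938)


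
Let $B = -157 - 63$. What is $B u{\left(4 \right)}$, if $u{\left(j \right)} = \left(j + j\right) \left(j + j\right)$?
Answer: $-14080$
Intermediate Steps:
$B = -220$
$u{\left(j \right)} = 4 j^{2}$ ($u{\left(j \right)} = 2 j 2 j = 4 j^{2}$)
$B u{\left(4 \right)} = - 220 \cdot 4 \cdot 4^{2} = - 220 \cdot 4 \cdot 16 = \left(-220\right) 64 = -14080$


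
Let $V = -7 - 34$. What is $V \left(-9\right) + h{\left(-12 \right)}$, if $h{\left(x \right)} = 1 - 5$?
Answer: $365$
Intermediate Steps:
$V = -41$ ($V = -7 - 34 = -41$)
$h{\left(x \right)} = -4$ ($h{\left(x \right)} = 1 - 5 = -4$)
$V \left(-9\right) + h{\left(-12 \right)} = \left(-41\right) \left(-9\right) - 4 = 369 - 4 = 365$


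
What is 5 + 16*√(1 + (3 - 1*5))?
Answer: 5 + 16*I ≈ 5.0 + 16.0*I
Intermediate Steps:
5 + 16*√(1 + (3 - 1*5)) = 5 + 16*√(1 + (3 - 5)) = 5 + 16*√(1 - 2) = 5 + 16*√(-1) = 5 + 16*I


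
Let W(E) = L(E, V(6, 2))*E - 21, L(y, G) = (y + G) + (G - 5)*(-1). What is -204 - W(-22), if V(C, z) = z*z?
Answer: -557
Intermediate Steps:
V(C, z) = z**2
L(y, G) = 5 + y (L(y, G) = (G + y) + (-5 + G)*(-1) = (G + y) + (5 - G) = 5 + y)
W(E) = -21 + E*(5 + E) (W(E) = (5 + E)*E - 21 = E*(5 + E) - 21 = -21 + E*(5 + E))
-204 - W(-22) = -204 - (-21 - 22*(5 - 22)) = -204 - (-21 - 22*(-17)) = -204 - (-21 + 374) = -204 - 1*353 = -204 - 353 = -557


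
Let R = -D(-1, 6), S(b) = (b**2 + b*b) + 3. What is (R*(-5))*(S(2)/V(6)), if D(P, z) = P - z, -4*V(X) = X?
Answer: 770/3 ≈ 256.67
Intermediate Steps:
V(X) = -X/4
S(b) = 3 + 2*b**2 (S(b) = (b**2 + b**2) + 3 = 2*b**2 + 3 = 3 + 2*b**2)
R = 7 (R = -(-1 - 1*6) = -(-1 - 6) = -1*(-7) = 7)
(R*(-5))*(S(2)/V(6)) = (7*(-5))*((3 + 2*2**2)/((-1/4*6))) = -35*(3 + 2*4)/(-3/2) = -35*(3 + 8)*(-2)/3 = -385*(-2)/3 = -35*(-22/3) = 770/3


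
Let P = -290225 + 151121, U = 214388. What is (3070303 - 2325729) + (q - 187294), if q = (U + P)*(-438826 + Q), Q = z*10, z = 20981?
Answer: -17240683264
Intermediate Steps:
P = -139104
Q = 209810 (Q = 20981*10 = 209810)
q = -17241240544 (q = (214388 - 139104)*(-438826 + 209810) = 75284*(-229016) = -17241240544)
(3070303 - 2325729) + (q - 187294) = (3070303 - 2325729) + (-17241240544 - 187294) = 744574 - 17241427838 = -17240683264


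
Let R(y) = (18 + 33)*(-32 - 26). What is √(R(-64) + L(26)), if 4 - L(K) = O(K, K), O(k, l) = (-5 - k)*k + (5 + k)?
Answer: I*√2179 ≈ 46.68*I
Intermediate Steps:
R(y) = -2958 (R(y) = 51*(-58) = -2958)
O(k, l) = 5 + k + k*(-5 - k) (O(k, l) = k*(-5 - k) + (5 + k) = 5 + k + k*(-5 - k))
L(K) = -1 + K² + 4*K (L(K) = 4 - (5 - K² - 4*K) = 4 + (-5 + K² + 4*K) = -1 + K² + 4*K)
√(R(-64) + L(26)) = √(-2958 + (-1 + 26² + 4*26)) = √(-2958 + (-1 + 676 + 104)) = √(-2958 + 779) = √(-2179) = I*√2179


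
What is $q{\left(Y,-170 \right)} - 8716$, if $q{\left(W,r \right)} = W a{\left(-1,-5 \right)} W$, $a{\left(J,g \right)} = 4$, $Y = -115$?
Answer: $44184$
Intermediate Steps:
$q{\left(W,r \right)} = 4 W^{2}$ ($q{\left(W,r \right)} = W 4 W = 4 W W = 4 W^{2}$)
$q{\left(Y,-170 \right)} - 8716 = 4 \left(-115\right)^{2} - 8716 = 4 \cdot 13225 - 8716 = 52900 - 8716 = 44184$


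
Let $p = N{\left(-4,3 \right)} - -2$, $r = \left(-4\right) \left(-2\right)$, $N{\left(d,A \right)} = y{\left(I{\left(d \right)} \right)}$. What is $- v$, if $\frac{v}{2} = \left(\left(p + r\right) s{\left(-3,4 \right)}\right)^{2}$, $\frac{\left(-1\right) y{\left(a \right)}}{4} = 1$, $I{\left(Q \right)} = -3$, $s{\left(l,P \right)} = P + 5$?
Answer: $-5832$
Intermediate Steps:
$s{\left(l,P \right)} = 5 + P$
$y{\left(a \right)} = -4$ ($y{\left(a \right)} = \left(-4\right) 1 = -4$)
$N{\left(d,A \right)} = -4$
$r = 8$
$p = -2$ ($p = -4 - -2 = -4 + 2 = -2$)
$v = 5832$ ($v = 2 \left(\left(-2 + 8\right) \left(5 + 4\right)\right)^{2} = 2 \left(6 \cdot 9\right)^{2} = 2 \cdot 54^{2} = 2 \cdot 2916 = 5832$)
$- v = \left(-1\right) 5832 = -5832$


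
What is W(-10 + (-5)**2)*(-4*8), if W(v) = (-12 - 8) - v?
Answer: 1120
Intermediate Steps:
W(v) = -20 - v
W(-10 + (-5)**2)*(-4*8) = (-20 - (-10 + (-5)**2))*(-4*8) = (-20 - (-10 + 25))*(-32) = (-20 - 1*15)*(-32) = (-20 - 15)*(-32) = -35*(-32) = 1120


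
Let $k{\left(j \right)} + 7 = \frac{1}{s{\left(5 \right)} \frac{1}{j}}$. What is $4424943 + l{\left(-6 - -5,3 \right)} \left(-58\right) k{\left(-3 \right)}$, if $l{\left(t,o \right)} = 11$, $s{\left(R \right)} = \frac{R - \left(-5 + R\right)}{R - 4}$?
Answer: $\frac{22148959}{5} \approx 4.4298 \cdot 10^{6}$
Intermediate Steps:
$s{\left(R \right)} = \frac{5}{-4 + R}$
$k{\left(j \right)} = -7 + \frac{j}{5}$ ($k{\left(j \right)} = -7 + \frac{1}{\frac{5}{-4 + 5} \frac{1}{j}} = -7 + \frac{1}{\frac{5}{1} \frac{1}{j}} = -7 + \frac{1}{5 \cdot 1 \frac{1}{j}} = -7 + \frac{1}{5 \frac{1}{j}} = -7 + \frac{j}{5}$)
$4424943 + l{\left(-6 - -5,3 \right)} \left(-58\right) k{\left(-3 \right)} = 4424943 + 11 \left(-58\right) \left(-7 + \frac{1}{5} \left(-3\right)\right) = 4424943 - 638 \left(-7 - \frac{3}{5}\right) = 4424943 - - \frac{24244}{5} = 4424943 + \frac{24244}{5} = \frac{22148959}{5}$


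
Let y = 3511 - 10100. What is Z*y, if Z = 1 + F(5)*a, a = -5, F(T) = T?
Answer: 158136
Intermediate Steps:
y = -6589
Z = -24 (Z = 1 + 5*(-5) = 1 - 25 = -24)
Z*y = -24*(-6589) = 158136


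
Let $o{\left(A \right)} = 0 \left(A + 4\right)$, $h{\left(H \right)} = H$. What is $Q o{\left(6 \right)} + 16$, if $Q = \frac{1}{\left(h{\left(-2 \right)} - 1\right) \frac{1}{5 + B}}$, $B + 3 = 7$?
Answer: $16$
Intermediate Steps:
$B = 4$ ($B = -3 + 7 = 4$)
$o{\left(A \right)} = 0$ ($o{\left(A \right)} = 0 \left(4 + A\right) = 0$)
$Q = -3$ ($Q = \frac{1}{\left(-2 - 1\right) \frac{1}{5 + 4}} = \frac{1}{\left(-3\right) \frac{1}{9}} = \frac{1}{- \frac{1}{3}} = -3$)
$Q o{\left(6 \right)} + 16 = \left(-3\right) 0 + 16 = 0 + 16 = 16$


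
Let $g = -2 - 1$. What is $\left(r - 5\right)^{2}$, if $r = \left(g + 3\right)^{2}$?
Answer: $25$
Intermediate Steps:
$g = -3$ ($g = -2 - 1 = -3$)
$r = 0$ ($r = \left(-3 + 3\right)^{2} = 0^{2} = 0$)
$\left(r - 5\right)^{2} = \left(0 - 5\right)^{2} = \left(-5\right)^{2} = 25$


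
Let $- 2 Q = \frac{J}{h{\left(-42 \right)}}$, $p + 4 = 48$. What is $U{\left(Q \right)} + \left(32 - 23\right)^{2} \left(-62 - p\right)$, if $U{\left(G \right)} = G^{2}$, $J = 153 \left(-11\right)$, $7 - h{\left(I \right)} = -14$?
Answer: $- \frac{1368135}{196} \approx -6980.3$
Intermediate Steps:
$h{\left(I \right)} = 21$ ($h{\left(I \right)} = 7 - -14 = 7 + 14 = 21$)
$J = -1683$
$p = 44$ ($p = -4 + 48 = 44$)
$Q = \frac{561}{14}$ ($Q = - \frac{\left(-1683\right) \frac{1}{21}}{2} = \left(- \frac{1}{2}\right) \left(- \frac{561}{7}\right) = \frac{561}{14} \approx 40.071$)
$U{\left(Q \right)} + \left(32 - 23\right)^{2} \left(-62 - p\right) = \left(\frac{561}{14}\right)^{2} + \left(32 - 23\right)^{2} \left(-62 - 44\right) = \frac{314721}{196} + 9^{2} \left(-62 - 44\right) = \frac{314721}{196} + 81 \left(-106\right) = \frac{314721}{196} - 8586 = - \frac{1368135}{196}$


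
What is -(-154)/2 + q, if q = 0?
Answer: 77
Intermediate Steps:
-(-154)/2 + q = -(-154)/2 + 0 = -14*(-11/2) + 0 = 77 + 0 = 77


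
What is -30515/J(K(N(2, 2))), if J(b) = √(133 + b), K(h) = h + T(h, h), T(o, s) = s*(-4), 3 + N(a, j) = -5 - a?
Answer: -30515*√163/163 ≈ -2390.1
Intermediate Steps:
N(a, j) = -8 - a (N(a, j) = -3 + (-5 - a) = -8 - a)
T(o, s) = -4*s
K(h) = -3*h (K(h) = h - 4*h = -3*h)
-30515/J(K(N(2, 2))) = -30515/√(133 - 3*(-8 - 1*2)) = -30515/√(133 - 3*(-8 - 2)) = -30515/√(133 - 3*(-10)) = -30515/√(133 + 30) = -30515*√163/163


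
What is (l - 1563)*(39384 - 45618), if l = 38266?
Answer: -228806502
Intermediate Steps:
(l - 1563)*(39384 - 45618) = (38266 - 1563)*(39384 - 45618) = 36703*(-6234) = -228806502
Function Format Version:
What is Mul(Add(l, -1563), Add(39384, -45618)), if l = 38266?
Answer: -228806502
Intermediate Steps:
Mul(Add(l, -1563), Add(39384, -45618)) = Mul(Add(38266, -1563), Add(39384, -45618)) = Mul(36703, -6234) = -228806502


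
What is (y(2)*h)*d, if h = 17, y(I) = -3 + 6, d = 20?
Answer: 1020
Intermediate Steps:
y(I) = 3
(y(2)*h)*d = (3*17)*20 = 51*20 = 1020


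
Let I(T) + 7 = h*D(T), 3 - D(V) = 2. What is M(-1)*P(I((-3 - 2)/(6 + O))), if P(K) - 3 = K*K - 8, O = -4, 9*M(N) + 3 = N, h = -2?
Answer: -304/9 ≈ -33.778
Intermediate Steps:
D(V) = 1 (D(V) = 3 - 1*2 = 3 - 2 = 1)
M(N) = -1/3 + N/9
I(T) = -9 (I(T) = -7 - 2*1 = -7 - 2 = -9)
P(K) = -5 + K**2 (P(K) = 3 + (K*K - 8) = 3 + (K**2 - 8) = 3 + (-8 + K**2) = -5 + K**2)
M(-1)*P(I((-3 - 2)/(6 + O))) = (-1/3 + (1/9)*(-1))*(-5 + (-9)**2) = (-1/3 - 1/9)*(-5 + 81) = -4/9*76 = -304/9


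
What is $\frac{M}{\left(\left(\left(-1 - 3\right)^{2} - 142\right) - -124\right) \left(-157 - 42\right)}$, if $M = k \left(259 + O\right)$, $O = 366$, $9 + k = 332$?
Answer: $\frac{201875}{398} \approx 507.22$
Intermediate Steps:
$k = 323$ ($k = -9 + 332 = 323$)
$M = 201875$ ($M = 323 \left(259 + 366\right) = 323 \cdot 625 = 201875$)
$\frac{M}{\left(\left(\left(-1 - 3\right)^{2} - 142\right) - -124\right) \left(-157 - 42\right)} = \frac{201875}{\left(\left(\left(-1 - 3\right)^{2} - 142\right) - -124\right) \left(-157 - 42\right)} = \frac{201875}{\left(\left(\left(-4\right)^{2} - 142\right) + 124\right) \left(-199\right)} = \frac{201875}{\left(\left(16 - 142\right) + 124\right) \left(-199\right)} = \frac{201875}{\left(-126 + 124\right) \left(-199\right)} = \frac{201875}{\left(-2\right) \left(-199\right)} = \frac{201875}{398}$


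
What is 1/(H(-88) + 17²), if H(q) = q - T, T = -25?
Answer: 1/226 ≈ 0.0044248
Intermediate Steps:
H(q) = 25 + q (H(q) = q - 1*(-25) = q + 25 = 25 + q)
1/(H(-88) + 17²) = 1/((25 - 88) + 17²) = 1/(-63 + 289) = 1/226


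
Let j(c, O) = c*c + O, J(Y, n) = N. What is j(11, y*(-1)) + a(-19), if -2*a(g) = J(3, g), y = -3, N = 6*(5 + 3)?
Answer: 100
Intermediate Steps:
N = 48 (N = 6*8 = 48)
J(Y, n) = 48
a(g) = -24 (a(g) = -½*48 = -24)
j(c, O) = O + c² (j(c, O) = c² + O = O + c²)
j(11, y*(-1)) + a(-19) = (-3*(-1) + 11²) - 24 = (3 + 121) - 24 = 124 - 24 = 100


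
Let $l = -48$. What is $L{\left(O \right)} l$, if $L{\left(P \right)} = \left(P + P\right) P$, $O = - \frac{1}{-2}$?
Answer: $-24$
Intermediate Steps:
$O = \frac{1}{2}$ ($O = \left(-1\right) \left(- \frac{1}{2}\right) = \frac{1}{2} \approx 0.5$)
$L{\left(P \right)} = 2 P^{2}$ ($L{\left(P \right)} = 2 P P = 2 P^{2}$)
$L{\left(O \right)} l = \frac{2}{4} \left(-48\right) = 2 \cdot \frac{1}{4} \left(-48\right) = \frac{1}{2} \left(-48\right) = -24$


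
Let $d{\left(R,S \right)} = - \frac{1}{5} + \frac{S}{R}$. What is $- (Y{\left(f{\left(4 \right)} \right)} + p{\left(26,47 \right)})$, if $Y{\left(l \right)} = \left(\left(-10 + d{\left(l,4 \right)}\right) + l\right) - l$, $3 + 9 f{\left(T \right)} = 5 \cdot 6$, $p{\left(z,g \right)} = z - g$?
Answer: $\frac{448}{15} \approx 29.867$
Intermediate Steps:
$f{\left(T \right)} = 3$ ($f{\left(T \right)} = - \frac{1}{3} + \frac{5 \cdot 6}{9} = - \frac{1}{3} + \frac{1}{9} \cdot 30 = - \frac{1}{3} + \frac{10}{3} = 3$)
$d{\left(R,S \right)} = - \frac{1}{5} + \frac{S}{R}$ ($d{\left(R,S \right)} = \left(-1\right) \frac{1}{5} + \frac{S}{R} = - \frac{1}{5} + \frac{S}{R}$)
$Y{\left(l \right)} = -10 + \frac{4 - \frac{l}{5}}{l}$ ($Y{\left(l \right)} = \left(\left(-10 + \frac{4 - \frac{l}{5}}{l}\right) + l\right) - l = \left(-10 + l + \frac{4 - \frac{l}{5}}{l}\right) - l = -10 + \frac{4 - \frac{l}{5}}{l}$)
$- (Y{\left(f{\left(4 \right)} \right)} + p{\left(26,47 \right)}) = - (\left(- \frac{51}{5} + \frac{4}{3}\right) + \left(26 - 47\right)) = - (\left(- \frac{51}{5} + 4 \cdot \frac{1}{3}\right) + \left(26 - 47\right)) = - (\left(- \frac{51}{5} + \frac{4}{3}\right) - 21) = - (- \frac{133}{15} - 21) = \left(-1\right) \left(- \frac{448}{15}\right) = \frac{448}{15}$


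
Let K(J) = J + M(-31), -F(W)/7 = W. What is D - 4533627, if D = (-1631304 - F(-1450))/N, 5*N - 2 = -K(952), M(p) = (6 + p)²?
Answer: -1426451051/315 ≈ -4.5284e+6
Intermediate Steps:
F(W) = -7*W
K(J) = 625 + J (K(J) = J + (6 - 31)² = J + (-25)² = J + 625 = 625 + J)
N = -315 (N = ⅖ + (-(625 + 952))/5 = ⅖ + (-1*1577)/5 = ⅖ + (⅕)*(-1577) = ⅖ - 1577/5 = -315)
D = 1641454/315 (D = (-1631304 - (-7)*(-1450))/(-315) = (-1631304 - 1*10150)*(-1/315) = (-1631304 - 10150)*(-1/315) = -1641454*(-1/315) = 1641454/315 ≈ 5211.0)
D - 4533627 = 1641454/315 - 4533627 = -1426451051/315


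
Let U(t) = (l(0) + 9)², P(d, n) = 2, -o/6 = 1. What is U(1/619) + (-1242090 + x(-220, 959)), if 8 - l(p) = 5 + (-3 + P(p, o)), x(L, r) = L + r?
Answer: -1241182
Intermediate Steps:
o = -6 (o = -6*1 = -6)
l(p) = 4 (l(p) = 8 - (5 + (-3 + 2)) = 8 - (5 - 1) = 8 - 1*4 = 8 - 4 = 4)
U(t) = 169 (U(t) = (4 + 9)² = 13² = 169)
U(1/619) + (-1242090 + x(-220, 959)) = 169 + (-1242090 + (-220 + 959)) = 169 + (-1242090 + 739) = 169 - 1241351 = -1241182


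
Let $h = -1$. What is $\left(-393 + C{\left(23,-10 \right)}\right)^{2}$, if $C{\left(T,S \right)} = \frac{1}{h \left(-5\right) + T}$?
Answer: $\frac{121066009}{784} \approx 1.5442 \cdot 10^{5}$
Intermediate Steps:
$C{\left(T,S \right)} = \frac{1}{5 + T}$ ($C{\left(T,S \right)} = \frac{1}{\left(-1\right) \left(-5\right) + T} = \frac{1}{5 + T}$)
$\left(-393 + C{\left(23,-10 \right)}\right)^{2} = \left(-393 + \frac{1}{5 + 23}\right)^{2} = \left(-393 + \frac{1}{28}\right)^{2} = \left(- \frac{11003}{28}\right)^{2} = \frac{121066009}{784}$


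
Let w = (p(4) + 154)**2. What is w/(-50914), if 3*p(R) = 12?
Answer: -12482/25457 ≈ -0.49032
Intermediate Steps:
p(R) = 4 (p(R) = (1/3)*12 = 4)
w = 24964 (w = (4 + 154)**2 = 158**2 = 24964)
w/(-50914) = 24964/(-50914) = 24964*(-1/50914) = -12482/25457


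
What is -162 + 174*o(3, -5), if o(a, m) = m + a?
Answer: -510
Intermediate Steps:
o(a, m) = a + m
-162 + 174*o(3, -5) = -162 + 174*(3 - 5) = -162 + 174*(-2) = -162 - 348 = -510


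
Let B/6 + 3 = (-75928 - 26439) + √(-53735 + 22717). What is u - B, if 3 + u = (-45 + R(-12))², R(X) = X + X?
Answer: 618978 - 6*I*√31018 ≈ 6.1898e+5 - 1056.7*I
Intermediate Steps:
R(X) = 2*X
u = 4758 (u = -3 + (-45 + 2*(-12))² = -3 + (-45 - 24)² = -3 + (-69)² = -3 + 4761 = 4758)
B = -614220 + 6*I*√31018 (B = -18 + 6*((-75928 - 26439) + √(-53735 + 22717)) = -18 + 6*(-102367 + √(-31018)) = -18 + 6*(-102367 + I*√31018) = -18 + (-614202 + 6*I*√31018) = -614220 + 6*I*√31018 ≈ -6.1422e+5 + 1056.7*I)
u - B = 4758 - (-614220 + 6*I*√31018) = 4758 + (614220 - 6*I*√31018) = 618978 - 6*I*√31018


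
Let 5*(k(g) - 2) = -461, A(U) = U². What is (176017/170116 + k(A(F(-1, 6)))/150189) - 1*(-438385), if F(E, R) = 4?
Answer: 56002833703377449/127747759620 ≈ 4.3839e+5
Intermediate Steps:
k(g) = -451/5 (k(g) = 2 + (⅕)*(-461) = 2 - 461/5 = -451/5)
(176017/170116 + k(A(F(-1, 6)))/150189) - 1*(-438385) = (176017/170116 - 451/5/150189) - 1*(-438385) = (176017*(1/170116) - 451/5*1/150189) + 438385 = (176017/170116 - 451/750945) + 438385 = 132102363749/127747759620 + 438385 = 56002833703377449/127747759620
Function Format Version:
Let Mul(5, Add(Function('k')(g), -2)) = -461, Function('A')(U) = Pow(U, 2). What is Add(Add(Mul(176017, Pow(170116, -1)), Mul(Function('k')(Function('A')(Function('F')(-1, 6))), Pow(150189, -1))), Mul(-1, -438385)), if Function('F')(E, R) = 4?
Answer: Rational(56002833703377449, 127747759620) ≈ 4.3839e+5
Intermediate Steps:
Function('k')(g) = Rational(-451, 5) (Function('k')(g) = Add(2, Mul(Rational(1, 5), -461)) = Add(2, Rational(-461, 5)) = Rational(-451, 5))
Add(Add(Mul(176017, Pow(170116, -1)), Mul(Function('k')(Function('A')(Function('F')(-1, 6))), Pow(150189, -1))), Mul(-1, -438385)) = Add(Add(Mul(176017, Pow(170116, -1)), Mul(Rational(-451, 5), Pow(150189, -1))), Mul(-1, -438385)) = Add(Add(Mul(176017, Rational(1, 170116)), Mul(Rational(-451, 5), Rational(1, 150189))), 438385) = Add(Add(Rational(176017, 170116), Rational(-451, 750945)), 438385) = Add(Rational(132102363749, 127747759620), 438385) = Rational(56002833703377449, 127747759620)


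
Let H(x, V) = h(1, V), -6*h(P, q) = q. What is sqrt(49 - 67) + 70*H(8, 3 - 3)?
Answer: 3*I*sqrt(2) ≈ 4.2426*I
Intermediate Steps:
h(P, q) = -q/6
H(x, V) = -V/6
sqrt(49 - 67) + 70*H(8, 3 - 3) = sqrt(49 - 67) + 70*(-(3 - 3)/6) = sqrt(-18) + 70*(-1/6*0) = 3*I*sqrt(2) + 70*0 = 3*I*sqrt(2) + 0 = 3*I*sqrt(2)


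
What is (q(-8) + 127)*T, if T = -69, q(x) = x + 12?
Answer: -9039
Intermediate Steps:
q(x) = 12 + x
(q(-8) + 127)*T = ((12 - 8) + 127)*(-69) = (4 + 127)*(-69) = 131*(-69) = -9039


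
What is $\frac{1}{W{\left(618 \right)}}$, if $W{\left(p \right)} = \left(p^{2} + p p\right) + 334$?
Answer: $\frac{1}{764182} \approx 1.3086 \cdot 10^{-6}$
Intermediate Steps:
$W{\left(p \right)} = 334 + 2 p^{2}$ ($W{\left(p \right)} = \left(p^{2} + p^{2}\right) + 334 = 2 p^{2} + 334 = 334 + 2 p^{2}$)
$\frac{1}{W{\left(618 \right)}} = \frac{1}{334 + 2 \cdot 618^{2}} = \frac{1}{334 + 2 \cdot 381924} = \frac{1}{334 + 763848} = \frac{1}{764182}$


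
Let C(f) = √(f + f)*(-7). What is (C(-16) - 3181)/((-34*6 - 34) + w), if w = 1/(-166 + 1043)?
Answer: 2789737/208725 + 24556*I*√2/208725 ≈ 13.366 + 0.16638*I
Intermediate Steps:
C(f) = -7*√2*√f (C(f) = √(2*f)*(-7) = (√2*√f)*(-7) = -7*√2*√f)
w = 1/877 ≈ 0.0011403
(C(-16) - 3181)/((-34*6 - 34) + w) = (-7*√2*√(-16) - 3181)/((-34*6 - 34) + 1/877) = (-7*√2*4*I - 3181)/((-204 - 34) + 1/877) = (-28*I*√2 - 3181)/(-238 + 1/877) = (-3181 - 28*I*√2)/(-208725/877) = (-3181 - 28*I*√2)*(-877/208725) = 2789737/208725 + 24556*I*√2/208725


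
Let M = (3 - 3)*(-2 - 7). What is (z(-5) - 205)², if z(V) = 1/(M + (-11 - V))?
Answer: 1515361/36 ≈ 42093.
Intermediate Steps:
M = 0 (M = 0*(-9) = 0)
z(V) = 1/(-11 - V) (z(V) = 1/(0 + (-11 - V)) = 1/(-11 - V))
(z(-5) - 205)² = (-1/(11 - 5) - 205)² = (-1/6 - 205)² = (-1*⅙ - 205)² = (-⅙ - 205)² = (-1231/6)² = 1515361/36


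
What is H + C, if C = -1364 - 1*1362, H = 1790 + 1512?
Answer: 576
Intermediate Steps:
H = 3302
C = -2726 (C = -1364 - 1362 = -2726)
H + C = 3302 - 2726 = 576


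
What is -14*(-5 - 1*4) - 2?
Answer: 124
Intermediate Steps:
-14*(-5 - 1*4) - 2 = -14*(-5 - 4) - 2 = -14*(-9) - 2 = 126 - 2 = 124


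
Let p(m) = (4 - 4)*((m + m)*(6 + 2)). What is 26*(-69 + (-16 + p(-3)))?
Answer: -2210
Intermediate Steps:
p(m) = 0 (p(m) = 0*((2*m)*8) = 0*(16*m) = 0)
26*(-69 + (-16 + p(-3))) = 26*(-69 + (-16 + 0)) = 26*(-69 - 16) = 26*(-85) = -2210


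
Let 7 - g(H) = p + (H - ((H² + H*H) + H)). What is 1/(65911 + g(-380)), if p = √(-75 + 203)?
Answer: 177359/62912429698 + 2*√2/31456214849 ≈ 2.8192e-6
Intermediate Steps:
p = 8*√2 (p = √128 = 8*√2 ≈ 11.314)
g(H) = 7 - 8*√2 + 2*H² (g(H) = 7 - (8*√2 + (H - ((H² + H*H) + H))) = 7 - (8*√2 + (H - ((H² + H²) + H))) = 7 - (8*√2 + (H - (2*H² + H))) = 7 - (8*√2 + (H - (H + 2*H²))) = 7 - (8*√2 + (H + (-H - 2*H²))) = 7 - (8*√2 - 2*H²) = 7 - (-2*H² + 8*√2) = 7 + (-8*√2 + 2*H²) = 7 - 8*√2 + 2*H²)
1/(65911 + g(-380)) = 1/(65911 + (7 - 8*√2 + 2*(-380)²)) = 1/(65911 + (7 - 8*√2 + 2*144400)) = 1/(65911 + (7 - 8*√2 + 288800)) = 1/(65911 + (288807 - 8*√2)) = 1/(354718 - 8*√2)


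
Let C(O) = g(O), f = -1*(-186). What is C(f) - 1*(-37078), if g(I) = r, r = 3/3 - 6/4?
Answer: 74155/2 ≈ 37078.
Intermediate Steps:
f = 186
r = -½ (r = 3*(⅓) - 6*¼ = 1 - 3/2 = -½ ≈ -0.50000)
g(I) = -½
C(O) = -½
C(f) - 1*(-37078) = -½ - 1*(-37078) = -½ + 37078 = 74155/2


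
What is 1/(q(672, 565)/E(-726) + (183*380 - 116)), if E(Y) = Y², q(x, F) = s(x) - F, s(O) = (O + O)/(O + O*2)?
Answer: 1581228/109775170979 ≈ 1.4404e-5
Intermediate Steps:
s(O) = ⅔ (s(O) = (2*O)/(O + 2*O) = (2*O)/((3*O)) = (2*O)*(1/(3*O)) = ⅔)
q(x, F) = ⅔ - F
1/(q(672, 565)/E(-726) + (183*380 - 116)) = 1/((⅔ - 1*565)/((-726)²) + (183*380 - 116)) = 1/((⅔ - 565)/527076 + (69540 - 116)) = 1/(-1693/3*1/527076 + 69424) = 1/(-1693/1581228 + 69424) = 1/(109775170979/1581228) = 1581228/109775170979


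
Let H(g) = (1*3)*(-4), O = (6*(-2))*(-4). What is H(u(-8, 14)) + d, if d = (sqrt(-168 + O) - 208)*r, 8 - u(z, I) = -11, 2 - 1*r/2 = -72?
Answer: -30796 + 296*I*sqrt(30) ≈ -30796.0 + 1621.3*I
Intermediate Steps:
r = 148 (r = 4 - 2*(-72) = 4 + 144 = 148)
u(z, I) = 19 (u(z, I) = 8 - 1*(-11) = 8 + 11 = 19)
O = 48 (O = -12*(-4) = 48)
H(g) = -12 (H(g) = 3*(-4) = -12)
d = -30784 + 296*I*sqrt(30) (d = (sqrt(-168 + 48) - 208)*148 = (sqrt(-120) - 208)*148 = (2*I*sqrt(30) - 208)*148 = (-208 + 2*I*sqrt(30))*148 = -30784 + 296*I*sqrt(30) ≈ -30784.0 + 1621.3*I)
H(u(-8, 14)) + d = -12 + (-30784 + 296*I*sqrt(30)) = -30796 + 296*I*sqrt(30)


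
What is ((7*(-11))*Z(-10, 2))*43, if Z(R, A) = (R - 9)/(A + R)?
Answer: -62909/8 ≈ -7863.6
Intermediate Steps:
Z(R, A) = (-9 + R)/(A + R)
((7*(-11))*Z(-10, 2))*43 = ((7*(-11))*((-9 - 10)/(2 - 10)))*43 = -77*(-19)/(-8)*43 = -(-77)*(-19)/8*43 = -77*19/8*43 = -1463/8*43 = -62909/8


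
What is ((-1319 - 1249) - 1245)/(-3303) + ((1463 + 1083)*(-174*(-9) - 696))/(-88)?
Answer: -609656293/24222 ≈ -25170.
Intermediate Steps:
((-1319 - 1249) - 1245)/(-3303) + ((1463 + 1083)*(-174*(-9) - 696))/(-88) = (-2568 - 1245)*(-1/3303) + (2546*(1566 - 696))*(-1/88) = -3813*(-1/3303) + (2546*870)*(-1/88) = 1271/1101 + 2215020*(-1/88) = 1271/1101 - 553755/22 = -609656293/24222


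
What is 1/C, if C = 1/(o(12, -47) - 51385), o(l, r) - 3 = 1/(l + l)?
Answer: -1233167/24 ≈ -51382.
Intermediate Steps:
o(l, r) = 3 + 1/(2*l) (o(l, r) = 3 + 1/(l + l) = 3 + 1/(2*l))
C = -24/1233167 (C = 1/((3 + (½)/12) - 51385) = 1/((3 + (½)*(1/12)) - 51385) = 1/((3 + 1/24) - 51385) = 1/(73/24 - 51385) = 1/(-1233167/24) = -24/1233167 ≈ -1.9462e-5)
1/C = 1/(-24/1233167) = -1233167/24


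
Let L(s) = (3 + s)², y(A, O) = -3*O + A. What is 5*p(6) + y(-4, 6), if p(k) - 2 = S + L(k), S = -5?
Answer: 368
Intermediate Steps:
y(A, O) = A - 3*O
p(k) = -3 + (3 + k)² (p(k) = 2 + (-5 + (3 + k)²) = -3 + (3 + k)²)
5*p(6) + y(-4, 6) = 5*(-3 + (3 + 6)²) + (-4 - 3*6) = 5*(-3 + 9²) + (-4 - 18) = 5*(-3 + 81) - 22 = 5*78 - 22 = 390 - 22 = 368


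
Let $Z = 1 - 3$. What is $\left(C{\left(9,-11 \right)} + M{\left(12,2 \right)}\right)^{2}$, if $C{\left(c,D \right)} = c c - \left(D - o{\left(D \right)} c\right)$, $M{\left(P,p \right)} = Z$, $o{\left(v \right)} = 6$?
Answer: $20736$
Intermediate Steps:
$Z = -2$ ($Z = 1 - 3 = -2$)
$M{\left(P,p \right)} = -2$
$C{\left(c,D \right)} = c^{2} - D + 6 c$ ($C{\left(c,D \right)} = c c - \left(D - 6 c\right) = c^{2} - \left(D - 6 c\right) = c^{2} - D + 6 c$)
$\left(C{\left(9,-11 \right)} + M{\left(12,2 \right)}\right)^{2} = \left(\left(9^{2} - -11 + 6 \cdot 9\right) - 2\right)^{2} = \left(\left(81 + 11 + 54\right) - 2\right)^{2} = \left(146 - 2\right)^{2} = 144^{2} = 20736$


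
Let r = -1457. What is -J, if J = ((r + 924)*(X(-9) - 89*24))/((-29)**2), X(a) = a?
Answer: -1143285/841 ≈ -1359.4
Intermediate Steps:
J = 1143285/841 (J = ((-1457 + 924)*(-9 - 89*24))/((-29)**2) = -533*(-9 - 2136)/841 = -533*(-2145)*(1/841) = 1143285*(1/841) = 1143285/841 ≈ 1359.4)
-J = -1*1143285/841 = -1143285/841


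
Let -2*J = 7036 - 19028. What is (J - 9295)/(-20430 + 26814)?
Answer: -3299/6384 ≈ -0.51676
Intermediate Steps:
J = 5996 (J = -(7036 - 19028)/2 = -1/2*(-11992) = 5996)
(J - 9295)/(-20430 + 26814) = (5996 - 9295)/(-20430 + 26814) = -3299/6384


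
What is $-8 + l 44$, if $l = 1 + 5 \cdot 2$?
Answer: $476$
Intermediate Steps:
$l = 11$ ($l = 1 + 10 = 11$)
$-8 + l 44 = -8 + 11 \cdot 44 = -8 + 484 = 476$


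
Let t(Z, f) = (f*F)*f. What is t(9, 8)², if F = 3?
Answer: 36864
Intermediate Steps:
t(Z, f) = 3*f² (t(Z, f) = (f*3)*f = (3*f)*f = 3*f²)
t(9, 8)² = (3*8²)² = (3*64)² = 192² = 36864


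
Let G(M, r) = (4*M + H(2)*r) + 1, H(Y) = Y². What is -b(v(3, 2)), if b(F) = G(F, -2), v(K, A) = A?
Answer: -1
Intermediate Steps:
G(M, r) = 1 + 4*M + 4*r (G(M, r) = (4*M + 2²*r) + 1 = (4*M + 4*r) + 1 = 1 + 4*M + 4*r)
b(F) = -7 + 4*F (b(F) = 1 + 4*F + 4*(-2) = 1 + 4*F - 8 = -7 + 4*F)
-b(v(3, 2)) = -(-7 + 4*2) = -(-7 + 8) = -1*1 = -1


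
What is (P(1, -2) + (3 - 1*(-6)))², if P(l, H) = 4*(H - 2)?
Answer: 49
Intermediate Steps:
P(l, H) = -8 + 4*H (P(l, H) = 4*(-2 + H) = -8 + 4*H)
(P(1, -2) + (3 - 1*(-6)))² = ((-8 + 4*(-2)) + (3 - 1*(-6)))² = ((-8 - 8) + (3 + 6))² = (-16 + 9)² = (-7)² = 49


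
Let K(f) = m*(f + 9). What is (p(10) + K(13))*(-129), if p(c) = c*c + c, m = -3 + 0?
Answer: -5676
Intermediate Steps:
m = -3
K(f) = -27 - 3*f (K(f) = -3*(f + 9) = -3*(9 + f) = -27 - 3*f)
p(c) = c + c² (p(c) = c² + c = c + c²)
(p(10) + K(13))*(-129) = (10*(1 + 10) + (-27 - 3*13))*(-129) = (10*11 + (-27 - 39))*(-129) = (110 - 66)*(-129) = 44*(-129) = -5676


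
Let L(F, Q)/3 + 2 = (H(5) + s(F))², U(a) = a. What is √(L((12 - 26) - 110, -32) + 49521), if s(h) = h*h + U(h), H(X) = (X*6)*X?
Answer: √711714327 ≈ 26678.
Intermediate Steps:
H(X) = 6*X² (H(X) = (6*X)*X = 6*X²)
s(h) = h + h² (s(h) = h*h + h = h² + h = h + h²)
L(F, Q) = -6 + 3*(150 + F*(1 + F))² (L(F, Q) = -6 + 3*(6*5² + F*(1 + F))² = -6 + 3*(6*25 + F*(1 + F))² = -6 + 3*(150 + F*(1 + F))²)
√(L((12 - 26) - 110, -32) + 49521) = √((-6 + 3*(150 + ((12 - 26) - 110) + ((12 - 26) - 110)²)²) + 49521) = √((-6 + 3*(150 + (-14 - 110) + (-14 - 110)²)²) + 49521) = √((-6 + 3*(150 - 124 + (-124)²)²) + 49521) = √((-6 + 3*(150 - 124 + 15376)²) + 49521) = √((-6 + 3*15402²) + 49521) = √((-6 + 3*237221604) + 49521) = √((-6 + 711664812) + 49521) = √(711664806 + 49521) = √711714327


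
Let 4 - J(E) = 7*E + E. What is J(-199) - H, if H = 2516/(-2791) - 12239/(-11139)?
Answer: 49611829279/31088949 ≈ 1595.8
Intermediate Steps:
H = 6133325/31088949 (H = 2516*(-1/2791) - 12239*(-1/11139) = -2516/2791 + 12239/11139 = 6133325/31088949 ≈ 0.19728)
J(E) = 4 - 8*E (J(E) = 4 - (7*E + E) = 4 - 8*E)
J(-199) - H = (4 - 8*(-199)) - 1*6133325/31088949 = (4 + 1592) - 6133325/31088949 = 1596 - 6133325/31088949 = 49611829279/31088949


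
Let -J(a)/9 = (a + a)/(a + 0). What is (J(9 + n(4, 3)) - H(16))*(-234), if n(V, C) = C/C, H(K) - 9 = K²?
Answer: 66222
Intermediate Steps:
H(K) = 9 + K²
n(V, C) = 1
J(a) = -18 (J(a) = -9*(a + a)/(a + 0) = -9*2*a/a = -9*2 = -18)
(J(9 + n(4, 3)) - H(16))*(-234) = (-18 - (9 + 16²))*(-234) = (-18 - (9 + 256))*(-234) = (-18 - 1*265)*(-234) = (-18 - 265)*(-234) = -283*(-234) = 66222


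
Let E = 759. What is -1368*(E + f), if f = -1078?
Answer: 436392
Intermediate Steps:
-1368*(E + f) = -1368*(759 - 1078) = -1368*(-319) = 436392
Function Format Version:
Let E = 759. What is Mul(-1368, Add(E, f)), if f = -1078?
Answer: 436392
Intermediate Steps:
Mul(-1368, Add(E, f)) = Mul(-1368, Add(759, -1078)) = Mul(-1368, -319) = 436392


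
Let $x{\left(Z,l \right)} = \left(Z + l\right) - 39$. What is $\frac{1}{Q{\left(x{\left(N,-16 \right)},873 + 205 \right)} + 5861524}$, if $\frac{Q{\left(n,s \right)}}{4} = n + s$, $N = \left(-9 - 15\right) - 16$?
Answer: $\frac{1}{5865456} \approx 1.7049 \cdot 10^{-7}$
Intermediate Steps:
$N = -40$ ($N = -24 - 16 = -40$)
$x{\left(Z,l \right)} = -39 + Z + l$
$Q{\left(n,s \right)} = 4 n + 4 s$ ($Q{\left(n,s \right)} = 4 \left(n + s\right) = 4 n + 4 s$)
$\frac{1}{Q{\left(x{\left(N,-16 \right)},873 + 205 \right)} + 5861524} = \frac{1}{\left(4 \left(-39 - 40 - 16\right) + 4 \left(873 + 205\right)\right) + 5861524} = \frac{1}{\left(4 \left(-95\right) + 4 \cdot 1078\right) + 5861524} = \frac{1}{\left(-380 + 4312\right) + 5861524} = \frac{1}{3932 + 5861524} = \frac{1}{5865456}$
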